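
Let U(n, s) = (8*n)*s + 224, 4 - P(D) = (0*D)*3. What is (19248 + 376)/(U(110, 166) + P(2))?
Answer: 4906/36577 ≈ 0.13413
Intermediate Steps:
P(D) = 4 (P(D) = 4 - 0*D*3 = 4 - 0*3 = 4 - 1*0 = 4 + 0 = 4)
U(n, s) = 224 + 8*n*s (U(n, s) = 8*n*s + 224 = 224 + 8*n*s)
(19248 + 376)/(U(110, 166) + P(2)) = (19248 + 376)/((224 + 8*110*166) + 4) = 19624/((224 + 146080) + 4) = 19624/(146304 + 4) = 19624/146308 = 19624*(1/146308) = 4906/36577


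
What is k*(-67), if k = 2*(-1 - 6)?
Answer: 938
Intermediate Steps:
k = -14 (k = 2*(-7) = -14)
k*(-67) = -14*(-67) = 938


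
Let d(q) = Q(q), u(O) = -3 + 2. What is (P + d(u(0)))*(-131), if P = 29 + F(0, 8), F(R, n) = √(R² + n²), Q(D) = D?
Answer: -4716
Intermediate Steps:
u(O) = -1
d(q) = q
P = 37 (P = 29 + √(0² + 8²) = 29 + √(0 + 64) = 29 + √64 = 29 + 8 = 37)
(P + d(u(0)))*(-131) = (37 - 1)*(-131) = 36*(-131) = -4716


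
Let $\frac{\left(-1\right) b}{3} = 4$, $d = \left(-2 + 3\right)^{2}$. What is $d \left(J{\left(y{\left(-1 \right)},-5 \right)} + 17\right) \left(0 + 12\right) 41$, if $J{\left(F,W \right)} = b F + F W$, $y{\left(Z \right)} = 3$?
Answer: $-16728$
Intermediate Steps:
$d = 1$ ($d = 1^{2} = 1$)
$b = -12$ ($b = \left(-3\right) 4 = -12$)
$J{\left(F,W \right)} = - 12 F + F W$
$d \left(J{\left(y{\left(-1 \right)},-5 \right)} + 17\right) \left(0 + 12\right) 41 = 1 \left(3 \left(-12 - 5\right) + 17\right) \left(0 + 12\right) 41 = 1 \left(3 \left(-17\right) + 17\right) 12 \cdot 41 = 1 \left(-51 + 17\right) 12 \cdot 41 = 1 \left(\left(-34\right) 12\right) 41 = 1 \left(-408\right) 41 = \left(-408\right) 41 = -16728$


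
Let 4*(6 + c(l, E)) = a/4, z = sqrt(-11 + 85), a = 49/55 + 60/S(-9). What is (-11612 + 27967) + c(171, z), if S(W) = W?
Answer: 43160407/2640 ≈ 16349.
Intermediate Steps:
a = -953/165 (a = 49/55 + 60/(-9) = 49*(1/55) + 60*(-1/9) = 49/55 - 20/3 = -953/165 ≈ -5.7758)
z = sqrt(74) ≈ 8.6023
c(l, E) = -16793/2640 (c(l, E) = -6 + (-953/165/4)/4 = -6 + (-953/165*1/4)/4 = -6 + (1/4)*(-953/660) = -6 - 953/2640 = -16793/2640)
(-11612 + 27967) + c(171, z) = (-11612 + 27967) - 16793/2640 = 16355 - 16793/2640 = 43160407/2640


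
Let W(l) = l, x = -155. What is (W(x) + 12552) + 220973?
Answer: 233370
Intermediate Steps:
(W(x) + 12552) + 220973 = (-155 + 12552) + 220973 = 12397 + 220973 = 233370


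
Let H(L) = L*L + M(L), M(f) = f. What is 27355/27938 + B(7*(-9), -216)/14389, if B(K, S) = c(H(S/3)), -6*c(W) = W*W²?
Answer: -622037150548649/401999882 ≈ -1.5474e+6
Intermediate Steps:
H(L) = L + L² (H(L) = L*L + L = L² + L = L + L²)
c(W) = -W³/6 (c(W) = -W*W²/6 = -W³/6)
B(K, S) = -S³*(1 + S/3)³/162 (B(K, S) = -S³*(1 + S/3)³/27/6 = -S³*(1 + S/3)³/162)
27355/27938 + B(7*(-9), -216)/14389 = 27355/27938 - 1/4374*(-216)³*(3 - 216)³/14389 = 27355*(1/27938) - 1/4374*(-10077696)*(-213)³*(1/14389) = 27355/27938 - 1/4374*(-10077696)*(-9663597)*(1/14389) = 27355/27938 - 22264927488*1/14389 = 27355/27938 - 22264927488/14389 = -622037150548649/401999882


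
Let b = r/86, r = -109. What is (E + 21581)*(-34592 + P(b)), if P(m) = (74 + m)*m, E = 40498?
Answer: -15924767487933/7396 ≈ -2.1532e+9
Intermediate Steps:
b = -109/86 ≈ -1.2674
P(m) = m*(74 + m)
(E + 21581)*(-34592 + P(b)) = (40498 + 21581)*(-34592 - 109*(74 - 109/86)/86) = 62079*(-34592 - 109/86*6255/86) = 62079*(-34592 - 681795/7396) = 62079*(-256524227/7396) = -15924767487933/7396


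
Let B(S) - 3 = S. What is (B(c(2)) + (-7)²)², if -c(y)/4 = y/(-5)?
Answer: 71824/25 ≈ 2873.0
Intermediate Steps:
c(y) = 4*y/5 (c(y) = -4*y/(-5) = -4*y*(-1)/5 = -(-4)*y/5 = 4*y/5)
B(S) = 3 + S
(B(c(2)) + (-7)²)² = ((3 + (⅘)*2) + (-7)²)² = ((3 + 8/5) + 49)² = (23/5 + 49)² = (268/5)² = 71824/25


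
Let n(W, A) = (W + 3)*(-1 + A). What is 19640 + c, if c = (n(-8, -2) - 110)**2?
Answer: 28665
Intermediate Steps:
n(W, A) = (-1 + A)*(3 + W) (n(W, A) = (3 + W)*(-1 + A) = (-1 + A)*(3 + W))
c = 9025 (c = ((-3 - 1*(-8) + 3*(-2) - 2*(-8)) - 110)**2 = ((-3 + 8 - 6 + 16) - 110)**2 = (15 - 110)**2 = (-95)**2 = 9025)
19640 + c = 19640 + 9025 = 28665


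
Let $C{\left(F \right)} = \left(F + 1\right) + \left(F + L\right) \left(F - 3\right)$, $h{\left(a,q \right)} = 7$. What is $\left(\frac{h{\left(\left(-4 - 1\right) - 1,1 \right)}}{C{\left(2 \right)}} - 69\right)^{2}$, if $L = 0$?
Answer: $3844$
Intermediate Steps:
$C{\left(F \right)} = 1 + F + F \left(-3 + F\right)$ ($C{\left(F \right)} = \left(F + 1\right) + \left(F + 0\right) \left(F - 3\right) = \left(1 + F\right) + F \left(-3 + F\right) = 1 + F + F \left(-3 + F\right)$)
$\left(\frac{h{\left(\left(-4 - 1\right) - 1,1 \right)}}{C{\left(2 \right)}} - 69\right)^{2} = \left(\frac{7}{1 + 2^{2} - 4} - 69\right)^{2} = \left(\frac{7}{1 + 4 - 4} - 69\right)^{2} = \left(\frac{7}{1} - 69\right)^{2} = \left(7 \cdot 1 - 69\right)^{2} = \left(7 - 69\right)^{2} = \left(-62\right)^{2} = 3844$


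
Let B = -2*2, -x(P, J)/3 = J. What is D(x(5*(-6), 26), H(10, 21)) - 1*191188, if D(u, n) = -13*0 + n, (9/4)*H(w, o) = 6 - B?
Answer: -1720652/9 ≈ -1.9118e+5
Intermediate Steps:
x(P, J) = -3*J
B = -4
H(w, o) = 40/9 (H(w, o) = 4*(6 - 1*(-4))/9 = 4*(6 + 4)/9 = (4/9)*10 = 40/9)
D(u, n) = n (D(u, n) = 0 + n = n)
D(x(5*(-6), 26), H(10, 21)) - 1*191188 = 40/9 - 1*191188 = 40/9 - 191188 = -1720652/9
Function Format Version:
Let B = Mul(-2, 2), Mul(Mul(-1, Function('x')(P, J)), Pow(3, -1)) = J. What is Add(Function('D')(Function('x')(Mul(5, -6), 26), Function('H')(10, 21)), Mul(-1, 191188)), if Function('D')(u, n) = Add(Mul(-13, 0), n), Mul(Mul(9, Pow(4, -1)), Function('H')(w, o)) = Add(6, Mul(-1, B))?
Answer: Rational(-1720652, 9) ≈ -1.9118e+5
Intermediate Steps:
Function('x')(P, J) = Mul(-3, J)
B = -4
Function('H')(w, o) = Rational(40, 9) (Function('H')(w, o) = Mul(Rational(4, 9), Add(6, Mul(-1, -4))) = Mul(Rational(4, 9), Add(6, 4)) = Mul(Rational(4, 9), 10) = Rational(40, 9))
Function('D')(u, n) = n (Function('D')(u, n) = Add(0, n) = n)
Add(Function('D')(Function('x')(Mul(5, -6), 26), Function('H')(10, 21)), Mul(-1, 191188)) = Add(Rational(40, 9), Mul(-1, 191188)) = Add(Rational(40, 9), -191188) = Rational(-1720652, 9)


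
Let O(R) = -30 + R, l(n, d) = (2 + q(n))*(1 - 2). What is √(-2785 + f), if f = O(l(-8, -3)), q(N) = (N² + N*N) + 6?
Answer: I*√2951 ≈ 54.323*I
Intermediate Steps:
q(N) = 6 + 2*N² (q(N) = (N² + N²) + 6 = 2*N² + 6 = 6 + 2*N²)
l(n, d) = -8 - 2*n² (l(n, d) = (2 + (6 + 2*n²))*(1 - 2) = (8 + 2*n²)*(-1) = -8 - 2*n²)
f = -166 (f = -30 + (-8 - 2*(-8)²) = -30 + (-8 - 2*64) = -30 + (-8 - 128) = -30 - 136 = -166)
√(-2785 + f) = √(-2785 - 166) = √(-2951) = I*√2951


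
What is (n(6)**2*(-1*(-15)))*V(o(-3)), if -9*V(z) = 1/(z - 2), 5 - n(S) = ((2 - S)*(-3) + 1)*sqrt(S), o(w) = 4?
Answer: -5195/6 + 325*sqrt(6)/3 ≈ -600.47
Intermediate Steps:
n(S) = 5 - sqrt(S)*(-5 + 3*S) (n(S) = 5 - ((2 - S)*(-3) + 1)*sqrt(S) = 5 - ((-6 + 3*S) + 1)*sqrt(S) = 5 - (-5 + 3*S)*sqrt(S) = 5 - sqrt(S)*(-5 + 3*S))
V(z) = -1/(9*(-2 + z)) (V(z) = -1/(9*(z - 2)) = -1/(9*(-2 + z)))
(n(6)**2*(-1*(-15)))*V(o(-3)) = ((5 - 18*sqrt(6) + 5*sqrt(6))**2*(-1*(-15)))*(-1/(-18 + 9*4)) = ((5 - 18*sqrt(6) + 5*sqrt(6))**2*15)*(-1/(-18 + 36)) = ((5 - 18*sqrt(6) + 5*sqrt(6))**2*15)*(-1/18) = ((5 - 13*sqrt(6))**2*15)*(-1*1/18) = (15*(5 - 13*sqrt(6))**2)*(-1/18) = -5*(5 - 13*sqrt(6))**2/6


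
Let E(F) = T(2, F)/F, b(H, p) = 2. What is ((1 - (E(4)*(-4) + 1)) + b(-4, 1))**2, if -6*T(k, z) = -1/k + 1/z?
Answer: 2401/576 ≈ 4.1684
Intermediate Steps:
T(k, z) = -1/(6*z) + 1/(6*k) (T(k, z) = -(-1/k + 1/z)/6 = -(1/z - 1/k)/6 = -1/(6*z) + 1/(6*k))
E(F) = (-2 + F)/(12*F**2) (E(F) = ((1/6)*(F - 1*2)/(2*F))/F = ((1/6)*(1/2)*(F - 2)/F)/F = ((1/6)*(1/2)*(-2 + F)/F)/F = ((-2 + F)/(12*F))/F = (-2 + F)/(12*F**2))
((1 - (E(4)*(-4) + 1)) + b(-4, 1))**2 = ((1 - (((1/12)*(-2 + 4)/4**2)*(-4) + 1)) + 2)**2 = ((1 - (((1/12)*(1/16)*2)*(-4) + 1)) + 2)**2 = ((1 - ((1/96)*(-4) + 1)) + 2)**2 = ((1 - (-1/24 + 1)) + 2)**2 = ((1 - 1*23/24) + 2)**2 = ((1 - 23/24) + 2)**2 = (1/24 + 2)**2 = (49/24)**2 = 2401/576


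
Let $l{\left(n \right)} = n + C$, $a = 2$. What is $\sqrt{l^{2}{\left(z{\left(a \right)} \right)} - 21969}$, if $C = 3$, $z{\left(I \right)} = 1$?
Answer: $i \sqrt{21953} \approx 148.17 i$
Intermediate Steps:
$l{\left(n \right)} = 3 + n$ ($l{\left(n \right)} = n + 3 = 3 + n$)
$\sqrt{l^{2}{\left(z{\left(a \right)} \right)} - 21969} = \sqrt{\left(3 + 1\right)^{2} - 21969} = \sqrt{4^{2} - 21969} = \sqrt{16 - 21969} = \sqrt{-21953} = i \sqrt{21953}$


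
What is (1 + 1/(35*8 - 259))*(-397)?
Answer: -8734/21 ≈ -415.90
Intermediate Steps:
(1 + 1/(35*8 - 259))*(-397) = (1 + 1/(280 - 259))*(-397) = (1 + 1/21)*(-397) = (22/21)*(-397) = -8734/21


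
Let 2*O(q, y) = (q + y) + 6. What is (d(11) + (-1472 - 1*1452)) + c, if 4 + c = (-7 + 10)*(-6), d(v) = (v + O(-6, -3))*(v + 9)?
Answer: -2756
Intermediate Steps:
O(q, y) = 3 + q/2 + y/2 (O(q, y) = ((q + y) + 6)/2 = (6 + q + y)/2 = 3 + q/2 + y/2)
d(v) = (9 + v)*(-3/2 + v) (d(v) = (v + (3 + (1/2)*(-6) + (1/2)*(-3)))*(v + 9) = (v + (3 - 3 - 3/2))*(9 + v) = (v - 3/2)*(9 + v) = (-3/2 + v)*(9 + v) = (9 + v)*(-3/2 + v))
c = -22 (c = -4 + (-7 + 10)*(-6) = -4 + 3*(-6) = -4 - 18 = -22)
(d(11) + (-1472 - 1*1452)) + c = ((-27/2 + 11**2 + (15/2)*11) + (-1472 - 1*1452)) - 22 = ((-27/2 + 121 + 165/2) + (-1472 - 1452)) - 22 = (190 - 2924) - 22 = -2734 - 22 = -2756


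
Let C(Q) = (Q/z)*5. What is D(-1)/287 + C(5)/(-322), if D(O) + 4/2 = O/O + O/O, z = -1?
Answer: 25/322 ≈ 0.077640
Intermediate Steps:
D(O) = 0 (D(O) = -2 + (O/O + O/O) = -2 + (1 + 1) = -2 + 2 = 0)
C(Q) = -5*Q (C(Q) = (Q/(-1))*5 = (Q*(-1))*5 = -Q*5 = -5*Q)
D(-1)/287 + C(5)/(-322) = 0/287 - 5*5/(-322) = 0*(1/287) - 25*(-1/322) = 0 + 25/322 = 25/322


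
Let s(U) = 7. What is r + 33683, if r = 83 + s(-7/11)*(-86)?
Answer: 33164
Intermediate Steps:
r = -519 (r = 83 + 7*(-86) = 83 - 602 = -519)
r + 33683 = -519 + 33683 = 33164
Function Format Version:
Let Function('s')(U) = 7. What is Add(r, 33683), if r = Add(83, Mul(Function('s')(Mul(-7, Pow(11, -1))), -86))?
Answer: 33164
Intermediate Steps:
r = -519 (r = Add(83, Mul(7, -86)) = Add(83, -602) = -519)
Add(r, 33683) = Add(-519, 33683) = 33164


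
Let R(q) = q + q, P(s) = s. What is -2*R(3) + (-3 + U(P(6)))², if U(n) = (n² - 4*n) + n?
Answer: 213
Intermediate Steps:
U(n) = n² - 3*n
R(q) = 2*q
-2*R(3) + (-3 + U(P(6)))² = -4*3 + (-3 + 6*(-3 + 6))² = -2*6 + (-3 + 6*3)² = -12 + (-3 + 18)² = -12 + 15² = -12 + 225 = 213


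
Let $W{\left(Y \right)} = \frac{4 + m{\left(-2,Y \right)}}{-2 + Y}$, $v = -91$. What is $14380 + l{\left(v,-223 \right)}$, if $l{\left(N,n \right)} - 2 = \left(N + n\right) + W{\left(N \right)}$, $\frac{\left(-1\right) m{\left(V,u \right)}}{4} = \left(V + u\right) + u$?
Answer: $\frac{1307584}{93} \approx 14060.0$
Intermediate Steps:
$m{\left(V,u \right)} = - 8 u - 4 V$ ($m{\left(V,u \right)} = - 4 \left(\left(V + u\right) + u\right) = - 4 \left(V + 2 u\right) = - 8 u - 4 V$)
$W{\left(Y \right)} = \frac{12 - 8 Y}{-2 + Y}$ ($W{\left(Y \right)} = \frac{4 - \left(-8 + 8 Y\right)}{-2 + Y} = \frac{12 - 8 Y}{-2 + Y}$)
$l{\left(N,n \right)} = 2 + N + n + \frac{4 \left(3 - 2 N\right)}{-2 + N}$ ($l{\left(N,n \right)} = 2 + \left(\left(N + n\right) + \frac{4 \left(3 - 2 N\right)}{-2 + N}\right) = 2 + \left(N + n + \frac{4 \left(3 - 2 N\right)}{-2 + N}\right) = 2 + N + n + \frac{4 \left(3 - 2 N\right)}{-2 + N}$)
$14380 + l{\left(v,-223 \right)} = 14380 + \frac{12 - -728 + \left(-2 - 91\right) \left(2 - 91 - 223\right)}{-2 - 91} = 14380 + \frac{12 + 728 - -29016}{-93} = 14380 - \frac{12 + 728 + 29016}{93} = 14380 - \frac{29756}{93} = \frac{1307584}{93}$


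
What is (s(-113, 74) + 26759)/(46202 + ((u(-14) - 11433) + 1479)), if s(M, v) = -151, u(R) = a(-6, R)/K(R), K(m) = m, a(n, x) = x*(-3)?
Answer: 26608/36245 ≈ 0.73411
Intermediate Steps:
a(n, x) = -3*x
u(R) = -3 (u(R) = (-3*R)/R = -3)
(s(-113, 74) + 26759)/(46202 + ((u(-14) - 11433) + 1479)) = (-151 + 26759)/(46202 + ((-3 - 11433) + 1479)) = 26608/(46202 + (-11436 + 1479)) = 26608/(46202 - 9957) = 26608/36245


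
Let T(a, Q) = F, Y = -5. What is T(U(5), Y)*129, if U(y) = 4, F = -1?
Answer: -129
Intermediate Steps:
T(a, Q) = -1
T(U(5), Y)*129 = -1*129 = -129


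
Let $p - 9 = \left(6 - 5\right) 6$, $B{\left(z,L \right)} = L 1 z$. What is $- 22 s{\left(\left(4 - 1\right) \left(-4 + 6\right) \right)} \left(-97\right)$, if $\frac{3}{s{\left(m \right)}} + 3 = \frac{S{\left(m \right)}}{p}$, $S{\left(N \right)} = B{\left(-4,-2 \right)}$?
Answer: $- \frac{96030}{37} \approx -2595.4$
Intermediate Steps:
$B{\left(z,L \right)} = L z$
$p = 15$ ($p = 9 + \left(6 - 5\right) 6 = 9 + 1 \cdot 6 = 9 + 6 = 15$)
$S{\left(N \right)} = 8$ ($S{\left(N \right)} = \left(-2\right) \left(-4\right) = 8$)
$s{\left(m \right)} = - \frac{45}{37}$ ($s{\left(m \right)} = \frac{3}{-3 + \frac{8}{15}} = \frac{3}{- \frac{37}{15}} = 3 \left(- \frac{15}{37}\right) = - \frac{45}{37}$)
$- 22 s{\left(\left(4 - 1\right) \left(-4 + 6\right) \right)} \left(-97\right) = \left(-22\right) \left(- \frac{45}{37}\right) \left(-97\right) = \frac{990}{37} \left(-97\right) = - \frac{96030}{37}$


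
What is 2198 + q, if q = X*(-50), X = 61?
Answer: -852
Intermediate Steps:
q = -3050 (q = 61*(-50) = -3050)
2198 + q = 2198 - 3050 = -852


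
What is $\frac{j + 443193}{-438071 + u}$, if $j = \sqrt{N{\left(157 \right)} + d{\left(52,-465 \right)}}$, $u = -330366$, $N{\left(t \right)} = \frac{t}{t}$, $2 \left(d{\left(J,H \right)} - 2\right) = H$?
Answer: $- \frac{443193}{768437} - \frac{3 i \sqrt{102}}{1536874} \approx -0.57675 - 1.9714 \cdot 10^{-5} i$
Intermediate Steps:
$d{\left(J,H \right)} = 2 + \frac{H}{2}$
$N{\left(t \right)} = 1$
$j = \frac{3 i \sqrt{102}}{2}$ ($j = \sqrt{1 + \left(2 + \frac{1}{2} \left(-465\right)\right)} = \sqrt{1 + \left(2 - \frac{465}{2}\right)} = \sqrt{1 - \frac{461}{2}} = \sqrt{- \frac{459}{2}} = \frac{3 i \sqrt{102}}{2} \approx 15.149 i$)
$\frac{j + 443193}{-438071 + u} = \frac{\frac{3 i \sqrt{102}}{2} + 443193}{-438071 - 330366} = \frac{443193 + \frac{3 i \sqrt{102}}{2}}{-768437} = \left(443193 + \frac{3 i \sqrt{102}}{2}\right) \left(- \frac{1}{768437}\right) = - \frac{443193}{768437} - \frac{3 i \sqrt{102}}{1536874}$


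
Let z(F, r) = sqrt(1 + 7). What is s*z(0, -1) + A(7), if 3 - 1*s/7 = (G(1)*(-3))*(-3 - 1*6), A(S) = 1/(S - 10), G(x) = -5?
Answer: -1/3 + 1932*sqrt(2) ≈ 2731.9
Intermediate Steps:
A(S) = 1/(-10 + S)
z(F, r) = 2*sqrt(2) (z(F, r) = sqrt(8) = 2*sqrt(2))
s = 966 (s = 21 - 7*(-5*(-3))*(-3 - 1*6) = 21 - 105*(-3 - 6) = 21 - 105*(-9) = 21 - 7*(-135) = 21 + 945 = 966)
s*z(0, -1) + A(7) = 966*(2*sqrt(2)) + 1/(-10 + 7) = 1932*sqrt(2) + 1/(-3) = 1932*sqrt(2) - 1/3 = -1/3 + 1932*sqrt(2)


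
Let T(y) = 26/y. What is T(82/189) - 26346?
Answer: -1077729/41 ≈ -26286.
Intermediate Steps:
T(82/189) - 26346 = 26/((82/189)) - 26346 = 26/((82*(1/189))) - 26346 = 26/(82/189) - 26346 = 26*(189/82) - 26346 = 2457/41 - 26346 = -1077729/41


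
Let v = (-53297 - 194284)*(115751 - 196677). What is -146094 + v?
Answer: 20035593912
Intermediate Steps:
v = 20035740006 (v = -247581*(-80926) = 20035740006)
-146094 + v = -146094 + 20035740006 = 20035593912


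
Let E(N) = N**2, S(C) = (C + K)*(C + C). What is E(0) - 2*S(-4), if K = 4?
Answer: 0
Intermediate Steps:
S(C) = 2*C*(4 + C) (S(C) = (C + 4)*(C + C) = (4 + C)*(2*C) = 2*C*(4 + C))
E(0) - 2*S(-4) = 0**2 - 4*(-4)*(4 - 4) = 0 - 4*(-4)*0 = 0 - 2*0 = 0 + 0 = 0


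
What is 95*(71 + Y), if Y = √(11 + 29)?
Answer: 6745 + 190*√10 ≈ 7345.8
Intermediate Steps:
Y = 2*√10 (Y = √40 = 2*√10 ≈ 6.3246)
95*(71 + Y) = 95*(71 + 2*√10) = 6745 + 190*√10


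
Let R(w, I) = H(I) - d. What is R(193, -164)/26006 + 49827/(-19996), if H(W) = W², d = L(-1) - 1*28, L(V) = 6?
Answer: -378774317/260007988 ≈ -1.4568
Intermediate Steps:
d = -22 (d = 6 - 1*28 = 6 - 28 = -22)
R(w, I) = 22 + I² (R(w, I) = I² - 1*(-22) = I² + 22 = 22 + I²)
R(193, -164)/26006 + 49827/(-19996) = (22 + (-164)²)/26006 + 49827/(-19996) = (22 + 26896)*(1/26006) + 49827*(-1/19996) = 26918*(1/26006) - 49827/19996 = 13459/13003 - 49827/19996 = -378774317/260007988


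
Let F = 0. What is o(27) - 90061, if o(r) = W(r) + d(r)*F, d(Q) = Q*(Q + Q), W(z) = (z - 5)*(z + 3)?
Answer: -89401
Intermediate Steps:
W(z) = (-5 + z)*(3 + z)
d(Q) = 2*Q² (d(Q) = Q*(2*Q) = 2*Q²)
o(r) = -15 + r² - 2*r (o(r) = (-15 + r² - 2*r) + (2*r²)*0 = (-15 + r² - 2*r) + 0 = -15 + r² - 2*r)
o(27) - 90061 = (-15 + 27² - 2*27) - 90061 = (-15 + 729 - 54) - 90061 = 660 - 90061 = -89401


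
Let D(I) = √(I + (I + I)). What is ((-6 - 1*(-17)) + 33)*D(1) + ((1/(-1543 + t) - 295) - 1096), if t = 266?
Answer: -1776308/1277 + 44*√3 ≈ -1314.8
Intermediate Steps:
D(I) = √3*√I (D(I) = √(I + 2*I) = √(3*I) = √3*√I)
((-6 - 1*(-17)) + 33)*D(1) + ((1/(-1543 + t) - 295) - 1096) = ((-6 - 1*(-17)) + 33)*(√3*√1) + ((1/(-1543 + 266) - 295) - 1096) = ((-6 + 17) + 33)*(√3*1) + ((1/(-1277) - 295) - 1096) = (11 + 33)*√3 + ((-1/1277 - 295) - 1096) = 44*√3 + (-376716/1277 - 1096) = 44*√3 - 1776308/1277 = -1776308/1277 + 44*√3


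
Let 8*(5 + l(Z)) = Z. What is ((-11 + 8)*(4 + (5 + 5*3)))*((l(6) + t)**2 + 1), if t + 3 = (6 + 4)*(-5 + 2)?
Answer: -199953/2 ≈ -99977.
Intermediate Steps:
l(Z) = -5 + Z/8
t = -33 (t = -3 + (6 + 4)*(-5 + 2) = -3 + 10*(-3) = -3 - 30 = -33)
((-11 + 8)*(4 + (5 + 5*3)))*((l(6) + t)**2 + 1) = ((-11 + 8)*(4 + (5 + 5*3)))*(((-5 + (1/8)*6) - 33)**2 + 1) = (-3*(4 + (5 + 15)))*(((-5 + 3/4) - 33)**2 + 1) = (-3*(4 + 20))*((-17/4 - 33)**2 + 1) = (-3*24)*((-149/4)**2 + 1) = -72*(22201/16 + 1) = -72*22217/16 = -199953/2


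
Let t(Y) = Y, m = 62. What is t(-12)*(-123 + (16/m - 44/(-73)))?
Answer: 3316812/2263 ≈ 1465.7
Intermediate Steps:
t(-12)*(-123 + (16/m - 44/(-73))) = -12*(-123 + (16/62 - 44/(-73))) = -12*(-123 + (16*(1/62) - 44*(-1/73))) = -12*(-123 + (8/31 + 44/73)) = -12*(-123 + 1948/2263) = -12*(-276401/2263) = 3316812/2263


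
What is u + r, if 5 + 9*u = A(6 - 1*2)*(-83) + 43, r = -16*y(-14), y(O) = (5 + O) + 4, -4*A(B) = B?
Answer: 841/9 ≈ 93.444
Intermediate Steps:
A(B) = -B/4
y(O) = 9 + O
r = 80 (r = -16*(9 - 14) = -16*(-5) = 80)
u = 121/9 (u = -5/9 + (-(6 - 1*2)/4*(-83) + 43)/9 = -5/9 + (-(6 - 2)/4*(-83) + 43)/9 = -5/9 + (-¼*4*(-83) + 43)/9 = -5/9 + (-1*(-83) + 43)/9 = -5/9 + (83 + 43)/9 = -5/9 + (⅑)*126 = -5/9 + 14 = 121/9 ≈ 13.444)
u + r = 121/9 + 80 = 841/9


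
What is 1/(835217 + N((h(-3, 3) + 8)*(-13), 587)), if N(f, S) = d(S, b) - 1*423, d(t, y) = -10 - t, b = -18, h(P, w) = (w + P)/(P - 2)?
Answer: 1/834197 ≈ 1.1988e-6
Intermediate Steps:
h(P, w) = (P + w)/(-2 + P)
N(f, S) = -433 - S (N(f, S) = (-10 - S) - 1*423 = (-10 - S) - 423 = -433 - S)
1/(835217 + N((h(-3, 3) + 8)*(-13), 587)) = 1/(835217 + (-433 - 1*587)) = 1/(835217 + (-433 - 587)) = 1/(835217 - 1020) = 1/834197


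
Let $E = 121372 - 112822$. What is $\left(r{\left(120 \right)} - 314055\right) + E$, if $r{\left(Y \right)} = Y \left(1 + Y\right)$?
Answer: $-290985$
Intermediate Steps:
$E = 8550$
$\left(r{\left(120 \right)} - 314055\right) + E = \left(120 \left(1 + 120\right) - 314055\right) + 8550 = \left(120 \cdot 121 - 314055\right) + 8550 = \left(14520 - 314055\right) + 8550 = -299535 + 8550 = -290985$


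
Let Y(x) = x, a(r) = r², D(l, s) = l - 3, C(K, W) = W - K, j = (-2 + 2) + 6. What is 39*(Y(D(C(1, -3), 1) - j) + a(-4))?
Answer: 117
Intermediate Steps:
j = 6 (j = 0 + 6 = 6)
D(l, s) = -3 + l
39*(Y(D(C(1, -3), 1) - j) + a(-4)) = 39*(((-3 + (-3 - 1*1)) - 1*6) + (-4)²) = 39*(((-3 + (-3 - 1)) - 6) + 16) = 39*(((-3 - 4) - 6) + 16) = 39*((-7 - 6) + 16) = 39*(-13 + 16) = 39*3 = 117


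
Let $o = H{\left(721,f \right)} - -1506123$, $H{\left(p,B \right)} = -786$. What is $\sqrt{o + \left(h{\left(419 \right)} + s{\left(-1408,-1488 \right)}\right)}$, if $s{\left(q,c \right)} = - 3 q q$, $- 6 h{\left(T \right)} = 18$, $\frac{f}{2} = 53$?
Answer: $3 i \sqrt{493562} \approx 2107.6 i$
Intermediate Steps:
$f = 106$ ($f = 2 \cdot 53 = 106$)
$h{\left(T \right)} = -3$ ($h{\left(T \right)} = \left(- \frac{1}{6}\right) 18 = -3$)
$s{\left(q,c \right)} = - 3 q^{2}$
$o = 1505337$ ($o = -786 - -1506123 = -786 + 1506123 = 1505337$)
$\sqrt{o + \left(h{\left(419 \right)} + s{\left(-1408,-1488 \right)}\right)} = \sqrt{1505337 - \left(3 + 3 \left(-1408\right)^{2}\right)} = \sqrt{1505337 - 5947395} = \sqrt{-4442058} = 3 i \sqrt{493562}$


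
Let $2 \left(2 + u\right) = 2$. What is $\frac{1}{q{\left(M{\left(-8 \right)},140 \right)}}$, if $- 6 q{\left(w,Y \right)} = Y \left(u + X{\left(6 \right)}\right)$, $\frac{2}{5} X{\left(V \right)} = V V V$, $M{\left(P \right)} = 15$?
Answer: $- \frac{3}{37730} \approx -7.9512 \cdot 10^{-5}$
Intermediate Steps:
$X{\left(V \right)} = \frac{5 V^{3}}{2}$ ($X{\left(V \right)} = \frac{5 V V V}{2} = \frac{5 V^{2} V}{2} = \frac{5 V^{3}}{2}$)
$u = -1$ ($u = -2 + \frac{1}{2} \cdot 2 = -2 + 1 = -1$)
$q{\left(w,Y \right)} = - \frac{539 Y}{6}$ ($q{\left(w,Y \right)} = - \frac{Y \left(-1 + \frac{5 \cdot 6^{3}}{2}\right)}{6} = - \frac{Y \left(-1 + \frac{5}{2} \cdot 216\right)}{6} = - \frac{Y \left(-1 + 540\right)}{6} = - \frac{Y 539}{6} = - \frac{539 Y}{6}$)
$\frac{1}{q{\left(M{\left(-8 \right)},140 \right)}} = \frac{1}{\left(- \frac{539}{6}\right) 140} = \frac{1}{- \frac{37730}{3}} = - \frac{3}{37730}$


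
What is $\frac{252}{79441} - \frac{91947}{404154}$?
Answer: $- \frac{2400838273}{10702132638} \approx -0.22433$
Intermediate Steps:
$\frac{252}{79441} - \frac{91947}{404154} = 252 \cdot \frac{1}{79441} - \frac{30649}{134718} = \frac{252}{79441} - \frac{30649}{134718} = - \frac{2400838273}{10702132638}$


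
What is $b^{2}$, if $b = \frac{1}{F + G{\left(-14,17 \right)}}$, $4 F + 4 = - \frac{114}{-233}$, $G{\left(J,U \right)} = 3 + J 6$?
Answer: $\frac{217156}{1455804025} \approx 0.00014917$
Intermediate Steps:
$G{\left(J,U \right)} = 3 + 6 J$
$F = - \frac{409}{466}$ ($F = -1 + \frac{\left(-114\right) \frac{1}{-233}}{4} = -1 + \frac{\left(-114\right) \left(- \frac{1}{233}\right)}{4} = -1 + \frac{1}{4} \cdot \frac{114}{233} = -1 + \frac{57}{466} = - \frac{409}{466} \approx -0.87768$)
$b = - \frac{466}{38155}$ ($b = \frac{1}{- \frac{409}{466} + \left(3 + 6 \left(-14\right)\right)} = \frac{1}{- \frac{409}{466} + \left(3 - 84\right)} = \frac{1}{- \frac{409}{466} - 81} = \frac{1}{- \frac{38155}{466}} = - \frac{466}{38155} \approx -0.012213$)
$b^{2} = \left(- \frac{466}{38155}\right)^{2} = \frac{217156}{1455804025}$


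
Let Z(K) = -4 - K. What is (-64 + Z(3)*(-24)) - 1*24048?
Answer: -23944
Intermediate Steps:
(-64 + Z(3)*(-24)) - 1*24048 = (-64 + (-4 - 1*3)*(-24)) - 1*24048 = (-64 + (-4 - 3)*(-24)) - 24048 = (-64 - 7*(-24)) - 24048 = (-64 + 168) - 24048 = 104 - 24048 = -23944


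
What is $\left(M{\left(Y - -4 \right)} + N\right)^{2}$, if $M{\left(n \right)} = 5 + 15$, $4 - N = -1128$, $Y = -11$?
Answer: $1327104$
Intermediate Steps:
$N = 1132$ ($N = 4 - -1128 = 4 + 1128 = 1132$)
$M{\left(n \right)} = 20$
$\left(M{\left(Y - -4 \right)} + N\right)^{2} = \left(20 + 1132\right)^{2} = 1152^{2} = 1327104$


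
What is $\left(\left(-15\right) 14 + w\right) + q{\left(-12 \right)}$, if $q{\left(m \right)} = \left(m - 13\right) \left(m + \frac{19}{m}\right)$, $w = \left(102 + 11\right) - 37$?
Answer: $\frac{2467}{12} \approx 205.58$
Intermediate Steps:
$w = 76$ ($w = 113 - 37 = 76$)
$q{\left(m \right)} = \left(-13 + m\right) \left(m + \frac{19}{m}\right)$
$\left(\left(-15\right) 14 + w\right) + q{\left(-12 \right)} = \left(\left(-15\right) 14 + 76\right) + \left(19 + \left(-12\right)^{2} - \frac{247}{-12} - -156\right) = \left(-210 + 76\right) + \left(19 + 144 - - \frac{247}{12} + 156\right) = -134 + \left(19 + 144 + \frac{247}{12} + 156\right) = -134 + \frac{4075}{12} = \frac{2467}{12}$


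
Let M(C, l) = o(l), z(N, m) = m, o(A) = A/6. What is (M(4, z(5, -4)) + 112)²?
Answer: 111556/9 ≈ 12395.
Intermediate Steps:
o(A) = A/6 (o(A) = A*(⅙) = A/6)
M(C, l) = l/6
(M(4, z(5, -4)) + 112)² = ((⅙)*(-4) + 112)² = (-⅔ + 112)² = (334/3)² = 111556/9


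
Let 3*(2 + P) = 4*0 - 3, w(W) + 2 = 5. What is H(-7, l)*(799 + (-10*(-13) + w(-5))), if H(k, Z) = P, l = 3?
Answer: -2796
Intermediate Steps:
w(W) = 3 (w(W) = -2 + 5 = 3)
P = -3 (P = -2 + (4*0 - 3)/3 = -2 + (0 - 3)/3 = -2 + (⅓)*(-3) = -2 - 1 = -3)
H(k, Z) = -3
H(-7, l)*(799 + (-10*(-13) + w(-5))) = -3*(799 + (-10*(-13) + 3)) = -3*(799 + (130 + 3)) = -3*(799 + 133) = -3*932 = -2796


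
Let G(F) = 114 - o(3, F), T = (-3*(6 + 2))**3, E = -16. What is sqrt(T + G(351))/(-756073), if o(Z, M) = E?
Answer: -I*sqrt(13694)/756073 ≈ -0.00015478*I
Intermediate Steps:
o(Z, M) = -16
T = -13824 (T = (-3*8)**3 = (-24)**3 = -13824)
G(F) = 130 (G(F) = 114 - 1*(-16) = 114 + 16 = 130)
sqrt(T + G(351))/(-756073) = sqrt(-13824 + 130)/(-756073) = sqrt(-13694)*(-1/756073) = (I*sqrt(13694))*(-1/756073) = -I*sqrt(13694)/756073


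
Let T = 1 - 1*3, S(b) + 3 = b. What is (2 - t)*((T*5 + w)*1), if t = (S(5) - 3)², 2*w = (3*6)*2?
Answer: 8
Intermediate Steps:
S(b) = -3 + b
w = 18 (w = ((3*6)*2)/2 = (18*2)/2 = (½)*36 = 18)
T = -2 (T = 1 - 3 = -2)
t = 1 (t = ((-3 + 5) - 3)² = (2 - 3)² = (-1)² = 1)
(2 - t)*((T*5 + w)*1) = (2 - 1*1)*((-2*5 + 18)*1) = (2 - 1)*((-10 + 18)*1) = 1*(8*1) = 1*8 = 8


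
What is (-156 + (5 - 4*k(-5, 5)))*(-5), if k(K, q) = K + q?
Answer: 755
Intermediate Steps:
(-156 + (5 - 4*k(-5, 5)))*(-5) = (-156 + (5 - 4*(-5 + 5)))*(-5) = (-156 + (5 - 4*0))*(-5) = (-156 + (5 + 0))*(-5) = (-156 + 5)*(-5) = -151*(-5) = 755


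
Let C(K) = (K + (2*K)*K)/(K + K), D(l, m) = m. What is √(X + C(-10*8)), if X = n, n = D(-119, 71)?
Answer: I*√34/2 ≈ 2.9155*I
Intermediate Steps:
n = 71
X = 71
C(K) = (K + 2*K²)/(2*K) (C(K) = (K + 2*K²)/((2*K)) = (K + 2*K²)*(1/(2*K)) = (K + 2*K²)/(2*K))
√(X + C(-10*8)) = √(71 + (½ - 10*8)) = √(71 + (½ - 80)) = √(71 - 159/2) = √(-17/2) = I*√34/2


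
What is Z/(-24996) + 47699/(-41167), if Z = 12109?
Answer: -1690775407/1029010332 ≈ -1.6431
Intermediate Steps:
Z/(-24996) + 47699/(-41167) = 12109/(-24996) + 47699/(-41167) = 12109*(-1/24996) + 47699*(-1/41167) = -12109/24996 - 47699/41167 = -1690775407/1029010332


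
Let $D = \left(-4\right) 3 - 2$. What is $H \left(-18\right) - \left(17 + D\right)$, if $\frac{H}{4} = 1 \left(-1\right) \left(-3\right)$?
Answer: $-219$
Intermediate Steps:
$D = -14$ ($D = -12 - 2 = -14$)
$H = 12$ ($H = 4 \cdot 1 \left(-1\right) \left(-3\right) = 4 \left(\left(-1\right) \left(-3\right)\right) = 4 \cdot 3 = 12$)
$H \left(-18\right) - \left(17 + D\right) = 12 \left(-18\right) - 3 = -216 + \left(-17 + 14\right) = -216 - 3 = -219$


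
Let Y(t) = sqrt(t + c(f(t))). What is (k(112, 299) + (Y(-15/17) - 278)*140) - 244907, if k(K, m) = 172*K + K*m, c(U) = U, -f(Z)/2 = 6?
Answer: -231075 + 140*I*sqrt(3723)/17 ≈ -2.3108e+5 + 502.49*I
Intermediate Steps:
f(Z) = -12 (f(Z) = -2*6 = -12)
Y(t) = sqrt(-12 + t) (Y(t) = sqrt(t - 12) = sqrt(-12 + t))
(k(112, 299) + (Y(-15/17) - 278)*140) - 244907 = (112*(172 + 299) + (sqrt(-12 - 15/17) - 278)*140) - 244907 = (112*471 + (sqrt(-12 - 15*1/17) - 278)*140) - 244907 = (52752 + (sqrt(-12 - 15/17) - 278)*140) - 244907 = (52752 + (sqrt(-219/17) - 278)*140) - 244907 = (52752 + (I*sqrt(3723)/17 - 278)*140) - 244907 = (52752 + (-278 + I*sqrt(3723)/17)*140) - 244907 = (52752 + (-38920 + 140*I*sqrt(3723)/17)) - 244907 = (13832 + 140*I*sqrt(3723)/17) - 244907 = -231075 + 140*I*sqrt(3723)/17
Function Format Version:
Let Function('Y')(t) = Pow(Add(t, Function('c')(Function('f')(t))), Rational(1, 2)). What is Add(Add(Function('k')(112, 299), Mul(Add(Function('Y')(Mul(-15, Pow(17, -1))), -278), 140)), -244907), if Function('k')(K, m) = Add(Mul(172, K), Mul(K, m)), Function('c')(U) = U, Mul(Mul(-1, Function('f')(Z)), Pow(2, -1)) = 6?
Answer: Add(-231075, Mul(Rational(140, 17), I, Pow(3723, Rational(1, 2)))) ≈ Add(-2.3108e+5, Mul(502.49, I))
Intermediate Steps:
Function('f')(Z) = -12 (Function('f')(Z) = Mul(-2, 6) = -12)
Function('Y')(t) = Pow(Add(-12, t), Rational(1, 2)) (Function('Y')(t) = Pow(Add(t, -12), Rational(1, 2)) = Pow(Add(-12, t), Rational(1, 2)))
Add(Add(Function('k')(112, 299), Mul(Add(Function('Y')(Mul(-15, Pow(17, -1))), -278), 140)), -244907) = Add(Add(Mul(112, Add(172, 299)), Mul(Add(Pow(Add(-12, Mul(-15, Pow(17, -1))), Rational(1, 2)), -278), 140)), -244907) = Add(Add(Mul(112, 471), Mul(Add(Pow(Add(-12, Mul(-15, Rational(1, 17))), Rational(1, 2)), -278), 140)), -244907) = Add(Add(52752, Mul(Add(Pow(Add(-12, Rational(-15, 17)), Rational(1, 2)), -278), 140)), -244907) = Add(Add(52752, Mul(Add(Pow(Rational(-219, 17), Rational(1, 2)), -278), 140)), -244907) = Add(Add(52752, Mul(Add(Mul(Rational(1, 17), I, Pow(3723, Rational(1, 2))), -278), 140)), -244907) = Add(Add(52752, Mul(Add(-278, Mul(Rational(1, 17), I, Pow(3723, Rational(1, 2)))), 140)), -244907) = Add(Add(52752, Add(-38920, Mul(Rational(140, 17), I, Pow(3723, Rational(1, 2))))), -244907) = Add(Add(13832, Mul(Rational(140, 17), I, Pow(3723, Rational(1, 2)))), -244907) = Add(-231075, Mul(Rational(140, 17), I, Pow(3723, Rational(1, 2))))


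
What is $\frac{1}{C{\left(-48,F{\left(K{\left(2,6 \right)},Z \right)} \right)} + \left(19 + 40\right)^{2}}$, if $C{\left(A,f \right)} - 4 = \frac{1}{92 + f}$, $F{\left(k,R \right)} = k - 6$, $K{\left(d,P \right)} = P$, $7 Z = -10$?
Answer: $\frac{92}{320621} \approx 0.00028694$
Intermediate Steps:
$Z = - \frac{10}{7}$ ($Z = \frac{1}{7} \left(-10\right) = - \frac{10}{7} \approx -1.4286$)
$F{\left(k,R \right)} = -6 + k$ ($F{\left(k,R \right)} = k - 6 = -6 + k$)
$C{\left(A,f \right)} = 4 + \frac{1}{92 + f}$
$\frac{1}{C{\left(-48,F{\left(K{\left(2,6 \right)},Z \right)} \right)} + \left(19 + 40\right)^{2}} = \frac{1}{\frac{369 + 4 \left(-6 + 6\right)}{92 + \left(-6 + 6\right)} + \left(19 + 40\right)^{2}} = \frac{1}{\frac{369 + 4 \cdot 0}{92 + 0} + 59^{2}} = \frac{1}{\frac{369 + 0}{92} + 3481} = \frac{1}{\frac{1}{92} \cdot 369 + 3481} = \frac{1}{\frac{369}{92} + 3481} = \frac{1}{\frac{320621}{92}} = \frac{92}{320621}$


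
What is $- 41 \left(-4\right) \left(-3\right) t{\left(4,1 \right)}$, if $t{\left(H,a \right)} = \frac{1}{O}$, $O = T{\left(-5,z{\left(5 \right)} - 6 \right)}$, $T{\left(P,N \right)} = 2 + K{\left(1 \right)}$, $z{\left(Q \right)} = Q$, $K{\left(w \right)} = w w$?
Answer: $-164$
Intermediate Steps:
$K{\left(w \right)} = w^{2}$
$T{\left(P,N \right)} = 3$ ($T{\left(P,N \right)} = 2 + 1^{2} = 2 + 1 = 3$)
$O = 3$
$t{\left(H,a \right)} = \frac{1}{3}$
$- 41 \left(-4\right) \left(-3\right) t{\left(4,1 \right)} = - 41 \left(-4\right) \left(-3\right) \frac{1}{3} = - 41 \cdot 12 \cdot \frac{1}{3} = \left(-41\right) 4 = -164$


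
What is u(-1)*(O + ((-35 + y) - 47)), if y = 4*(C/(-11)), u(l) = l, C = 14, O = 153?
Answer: -725/11 ≈ -65.909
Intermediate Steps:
y = -56/11 (y = 4*(14/(-11)) = 4*(14*(-1/11)) = 4*(-14/11) = -56/11 ≈ -5.0909)
u(-1)*(O + ((-35 + y) - 47)) = -(153 + ((-35 - 56/11) - 47)) = -(153 + (-441/11 - 47)) = -(153 - 958/11) = -1*725/11 = -725/11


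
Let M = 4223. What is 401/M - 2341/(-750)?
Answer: 10186793/3167250 ≈ 3.2163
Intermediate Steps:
401/M - 2341/(-750) = 401/4223 - 2341/(-750) = 401*(1/4223) - 2341*(-1/750) = 401/4223 + 2341/750 = 10186793/3167250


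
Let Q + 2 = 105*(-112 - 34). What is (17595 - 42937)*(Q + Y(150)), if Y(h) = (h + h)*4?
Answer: 358133144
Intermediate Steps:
Y(h) = 8*h (Y(h) = (2*h)*4 = 8*h)
Q = -15332 (Q = -2 + 105*(-112 - 34) = -2 + 105*(-146) = -2 - 15330 = -15332)
(17595 - 42937)*(Q + Y(150)) = (17595 - 42937)*(-15332 + 8*150) = -25342*(-15332 + 1200) = -25342*(-14132) = 358133144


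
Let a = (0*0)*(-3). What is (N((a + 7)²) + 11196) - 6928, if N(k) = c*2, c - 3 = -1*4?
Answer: 4266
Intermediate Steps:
a = 0 (a = 0*(-3) = 0)
c = -1 (c = 3 - 1*4 = 3 - 4 = -1)
N(k) = -2 (N(k) = -1*2 = -2)
(N((a + 7)²) + 11196) - 6928 = (-2 + 11196) - 6928 = 11194 - 6928 = 4266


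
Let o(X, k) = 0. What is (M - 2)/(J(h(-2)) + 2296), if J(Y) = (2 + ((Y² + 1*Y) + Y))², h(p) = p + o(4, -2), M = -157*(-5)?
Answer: 783/2300 ≈ 0.34043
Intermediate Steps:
M = 785
h(p) = p (h(p) = p + 0 = p)
J(Y) = (2 + Y² + 2*Y)² (J(Y) = (2 + ((Y² + Y) + Y))² = (2 + ((Y + Y²) + Y))² = (2 + (Y² + 2*Y))² = (2 + Y² + 2*Y)²)
(M - 2)/(J(h(-2)) + 2296) = (785 - 2)/((2 + (-2)² + 2*(-2))² + 2296) = 783/((2 + 4 - 4)² + 2296) = 783/(2² + 2296) = 783/(4 + 2296) = 783/2300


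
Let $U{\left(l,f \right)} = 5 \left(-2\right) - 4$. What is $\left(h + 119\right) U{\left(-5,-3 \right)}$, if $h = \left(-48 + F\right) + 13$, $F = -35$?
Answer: $-686$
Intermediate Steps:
$U{\left(l,f \right)} = -14$ ($U{\left(l,f \right)} = -10 - 4 = -14$)
$h = -70$ ($h = \left(-48 - 35\right) + 13 = -83 + 13 = -70$)
$\left(h + 119\right) U{\left(-5,-3 \right)} = \left(-70 + 119\right) \left(-14\right) = 49 \left(-14\right) = -686$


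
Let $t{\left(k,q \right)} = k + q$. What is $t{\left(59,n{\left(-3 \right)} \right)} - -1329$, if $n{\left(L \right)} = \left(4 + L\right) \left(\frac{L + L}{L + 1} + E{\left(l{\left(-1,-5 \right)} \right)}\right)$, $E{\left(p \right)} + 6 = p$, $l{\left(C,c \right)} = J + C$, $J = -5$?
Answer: $1379$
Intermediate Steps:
$l{\left(C,c \right)} = -5 + C$
$E{\left(p \right)} = -6 + p$
$n{\left(L \right)} = \left(-12 + \frac{2 L}{1 + L}\right) \left(4 + L\right)$ ($n{\left(L \right)} = \left(4 + L\right) \left(\frac{L + L}{L + 1} - 12\right) = \left(4 + L\right) \left(\frac{2 L}{1 + L} - 12\right) = \left(4 + L\right) \left(-12 + \frac{2 L}{1 + L}\right) = \left(-12 + \frac{2 L}{1 + L}\right) \left(4 + L\right)$)
$t{\left(59,n{\left(-3 \right)} \right)} - -1329 = \left(59 + \frac{2 \left(-24 - -78 - 5 \left(-3\right)^{2}\right)}{1 - 3}\right) - -1329 = \left(59 + \frac{2 \left(-24 + 78 - 45\right)}{-2}\right) + 1329 = \left(59 + 2 \left(- \frac{1}{2}\right) \left(-24 + 78 - 45\right)\right) + 1329 = \left(59 + 2 \left(- \frac{1}{2}\right) 9\right) + 1329 = \left(59 - 9\right) + 1329 = 50 + 1329 = 1379$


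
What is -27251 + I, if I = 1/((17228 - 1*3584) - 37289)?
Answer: -644349896/23645 ≈ -27251.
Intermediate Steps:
I = -1/23645 (I = 1/((17228 - 3584) - 37289) = 1/(13644 - 37289) = 1/(-23645) = -1/23645 ≈ -4.2292e-5)
-27251 + I = -27251 - 1/23645 = -644349896/23645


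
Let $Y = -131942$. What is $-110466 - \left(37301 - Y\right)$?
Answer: $-279709$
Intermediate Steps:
$-110466 - \left(37301 - Y\right) = -110466 - \left(37301 - -131942\right) = -110466 - \left(37301 + 131942\right) = -110466 - 169243 = -279709$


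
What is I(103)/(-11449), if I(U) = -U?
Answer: 103/11449 ≈ 0.0089964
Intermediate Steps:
I(103)/(-11449) = -1*103/(-11449) = -103*(-1/11449) = 103/11449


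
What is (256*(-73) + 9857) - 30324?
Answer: -39155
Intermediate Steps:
(256*(-73) + 9857) - 30324 = (-18688 + 9857) - 30324 = -8831 - 30324 = -39155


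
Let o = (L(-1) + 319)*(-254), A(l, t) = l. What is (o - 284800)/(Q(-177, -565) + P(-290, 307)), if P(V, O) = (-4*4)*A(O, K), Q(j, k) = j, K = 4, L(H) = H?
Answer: 365572/5089 ≈ 71.836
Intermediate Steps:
P(V, O) = -16*O (P(V, O) = (-4*4)*O = -16*O)
o = -80772 (o = (-1 + 319)*(-254) = 318*(-254) = -80772)
(o - 284800)/(Q(-177, -565) + P(-290, 307)) = (-80772 - 284800)/(-177 - 16*307) = -365572/(-177 - 4912) = -365572/(-5089) = -365572*(-1/5089) = 365572/5089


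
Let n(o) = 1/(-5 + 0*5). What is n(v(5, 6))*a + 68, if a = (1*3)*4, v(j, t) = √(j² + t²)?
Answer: 328/5 ≈ 65.600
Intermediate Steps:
n(o) = -⅕ (n(o) = 1/(-5 + 0) = 1/(-5) = -⅕)
a = 12 (a = 3*4 = 12)
n(v(5, 6))*a + 68 = -⅕*12 + 68 = -12/5 + 68 = 328/5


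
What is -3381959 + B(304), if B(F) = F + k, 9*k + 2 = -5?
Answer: -30434902/9 ≈ -3.3817e+6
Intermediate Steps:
k = -7/9 (k = -2/9 + (⅑)*(-5) = -2/9 - 5/9 = -7/9 ≈ -0.77778)
B(F) = -7/9 + F (B(F) = F - 7/9 = -7/9 + F)
-3381959 + B(304) = -3381959 + (-7/9 + 304) = -3381959 + 2729/9 = -30434902/9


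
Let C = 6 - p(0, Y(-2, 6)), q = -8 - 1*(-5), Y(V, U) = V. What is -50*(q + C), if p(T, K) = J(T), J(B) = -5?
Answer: -400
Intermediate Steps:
q = -3 (q = -8 + 5 = -3)
p(T, K) = -5
C = 11 (C = 6 - 1*(-5) = 6 + 5 = 11)
-50*(q + C) = -50*(-3 + 11) = -50*8 = -400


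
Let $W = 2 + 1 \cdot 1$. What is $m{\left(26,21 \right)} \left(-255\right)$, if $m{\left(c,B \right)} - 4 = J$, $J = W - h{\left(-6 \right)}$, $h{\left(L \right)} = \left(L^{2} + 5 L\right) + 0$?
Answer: $-255$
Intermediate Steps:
$W = 3$ ($W = 2 + 1 = 3$)
$h{\left(L \right)} = L^{2} + 5 L$
$J = -3$ ($J = 3 - - 6 \left(5 - 6\right) = 3 - \left(-6\right) \left(-1\right) = 3 - 6 = -3$)
$m{\left(c,B \right)} = 1$ ($m{\left(c,B \right)} = 4 - 3 = 1$)
$m{\left(26,21 \right)} \left(-255\right) = 1 \left(-255\right) = -255$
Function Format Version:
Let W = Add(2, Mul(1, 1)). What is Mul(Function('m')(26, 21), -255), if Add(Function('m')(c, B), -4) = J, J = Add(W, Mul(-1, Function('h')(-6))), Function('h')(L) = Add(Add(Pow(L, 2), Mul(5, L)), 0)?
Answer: -255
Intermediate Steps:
W = 3 (W = Add(2, 1) = 3)
Function('h')(L) = Add(Pow(L, 2), Mul(5, L))
J = -3 (J = Add(3, Mul(-1, Mul(-6, Add(5, -6)))) = Add(3, Mul(-1, Mul(-6, -1))) = Add(3, Mul(-1, 6)) = Add(3, -6) = -3)
Function('m')(c, B) = 1 (Function('m')(c, B) = Add(4, -3) = 1)
Mul(Function('m')(26, 21), -255) = Mul(1, -255) = -255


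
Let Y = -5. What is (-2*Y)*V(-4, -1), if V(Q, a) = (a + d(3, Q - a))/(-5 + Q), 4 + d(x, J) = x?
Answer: 20/9 ≈ 2.2222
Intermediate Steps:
d(x, J) = -4 + x
V(Q, a) = (-1 + a)/(-5 + Q) (V(Q, a) = (a + (-4 + 3))/(-5 + Q) = (a - 1)/(-5 + Q) = (-1 + a)/(-5 + Q))
(-2*Y)*V(-4, -1) = (-2*(-5))*((-1 - 1)/(-5 - 4)) = 10*(-2/(-9)) = 10*(-1/9*(-2)) = 10*(2/9) = 20/9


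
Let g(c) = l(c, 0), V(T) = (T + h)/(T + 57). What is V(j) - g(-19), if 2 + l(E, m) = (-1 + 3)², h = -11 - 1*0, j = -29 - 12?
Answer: -21/4 ≈ -5.2500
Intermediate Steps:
j = -41
h = -11 (h = -11 + 0 = -11)
l(E, m) = 2 (l(E, m) = -2 + (-1 + 3)² = -2 + 2² = -2 + 4 = 2)
V(T) = (-11 + T)/(57 + T) (V(T) = (T - 11)/(T + 57) = (-11 + T)/(57 + T))
g(c) = 2
V(j) - g(-19) = (-11 - 41)/(57 - 41) - 1*2 = -52/16 - 2 = (1/16)*(-52) - 2 = -13/4 - 2 = -21/4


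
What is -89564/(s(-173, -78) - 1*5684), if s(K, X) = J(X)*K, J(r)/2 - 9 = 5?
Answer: 22391/2632 ≈ 8.5072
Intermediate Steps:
J(r) = 28 (J(r) = 18 + 2*5 = 18 + 10 = 28)
s(K, X) = 28*K
-89564/(s(-173, -78) - 1*5684) = -89564/(28*(-173) - 1*5684) = -89564/(-4844 - 5684) = -89564/(-10528) = -89564*(-1/10528) = 22391/2632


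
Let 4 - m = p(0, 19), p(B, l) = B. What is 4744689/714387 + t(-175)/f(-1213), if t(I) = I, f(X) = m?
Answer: -35346323/952516 ≈ -37.108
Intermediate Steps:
m = 4 (m = 4 - 1*0 = 4 + 0 = 4)
f(X) = 4
4744689/714387 + t(-175)/f(-1213) = 4744689/714387 - 175/4 = 4744689*(1/714387) - 175*¼ = 1581563/238129 - 175/4 = -35346323/952516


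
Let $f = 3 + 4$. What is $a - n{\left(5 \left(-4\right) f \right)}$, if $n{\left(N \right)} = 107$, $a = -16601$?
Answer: $-16708$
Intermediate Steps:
$f = 7$
$a - n{\left(5 \left(-4\right) f \right)} = -16601 - 107 = -16708$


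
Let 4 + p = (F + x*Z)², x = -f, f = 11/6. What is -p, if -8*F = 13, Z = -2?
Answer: -97/576 ≈ -0.16840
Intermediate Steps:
F = -13/8 (F = -⅛*13 = -13/8 ≈ -1.6250)
f = 11/6 (f = 11*(⅙) = 11/6 ≈ 1.8333)
x = -11/6 (x = -1*11/6 = -11/6 ≈ -1.8333)
p = 97/576 (p = -4 + (-13/8 - 11/6*(-2))² = -4 + (-13/8 + 11/3)² = -4 + (49/24)² = -4 + 2401/576 = 97/576 ≈ 0.16840)
-p = -1*97/576 = -97/576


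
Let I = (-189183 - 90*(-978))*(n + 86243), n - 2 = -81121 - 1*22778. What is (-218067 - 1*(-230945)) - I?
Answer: -1785918724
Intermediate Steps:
n = -103897 (n = 2 + (-81121 - 1*22778) = 2 + (-81121 - 22778) = 2 - 103899 = -103897)
I = 1785931602 (I = (-189183 - 90*(-978))*(-103897 + 86243) = (-189183 + 88020)*(-17654) = -101163*(-17654) = 1785931602)
(-218067 - 1*(-230945)) - I = (-218067 - 1*(-230945)) - 1*1785931602 = (-218067 + 230945) - 1785931602 = 12878 - 1785931602 = -1785918724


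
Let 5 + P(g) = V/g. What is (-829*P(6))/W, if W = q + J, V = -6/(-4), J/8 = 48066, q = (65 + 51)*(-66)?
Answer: 15751/1507488 ≈ 0.010449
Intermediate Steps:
q = -7656 (q = 116*(-66) = -7656)
J = 384528 (J = 8*48066 = 384528)
V = 3/2 (V = -6*(-1/4) = 3/2 ≈ 1.5000)
P(g) = -5 + 3/(2*g)
W = 376872 (W = -7656 + 384528 = 376872)
(-829*P(6))/W = -829*(-5 + (3/2)/6)/376872 = -829*(-5 + (3/2)*(1/6))*(1/376872) = -829*(-5 + 1/4)*(1/376872) = -829*(-19/4)*(1/376872) = (15751/4)*(1/376872) = 15751/1507488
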